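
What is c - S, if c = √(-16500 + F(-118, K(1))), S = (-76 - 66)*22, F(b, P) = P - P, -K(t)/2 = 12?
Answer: 3124 + 10*I*√165 ≈ 3124.0 + 128.45*I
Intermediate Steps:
K(t) = -24 (K(t) = -2*12 = -24)
F(b, P) = 0
S = -3124 (S = -142*22 = -3124)
c = 10*I*√165 (c = √(-16500 + 0) = √(-16500) = 10*I*√165 ≈ 128.45*I)
c - S = 10*I*√165 - 1*(-3124) = 10*I*√165 + 3124 = 3124 + 10*I*√165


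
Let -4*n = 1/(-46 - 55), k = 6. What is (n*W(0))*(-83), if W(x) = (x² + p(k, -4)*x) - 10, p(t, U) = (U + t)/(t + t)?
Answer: 415/202 ≈ 2.0545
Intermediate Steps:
p(t, U) = (U + t)/(2*t) (p(t, U) = (U + t)/((2*t)) = (U + t)*(1/(2*t)) = (U + t)/(2*t))
W(x) = -10 + x² + x/6 (W(x) = (x² + ((½)*(-4 + 6)/6)*x) - 10 = (x² + ((½)*(⅙)*2)*x) - 10 = (x² + x/6) - 10 = -10 + x² + x/6)
n = 1/404 (n = -1/(4*(-46 - 55)) = -¼/(-101) = -¼*(-1/101) = 1/404 ≈ 0.0024752)
(n*W(0))*(-83) = ((-10 + 0² + (⅙)*0)/404)*(-83) = ((-10 + 0 + 0)/404)*(-83) = ((1/404)*(-10))*(-83) = -5/202*(-83) = 415/202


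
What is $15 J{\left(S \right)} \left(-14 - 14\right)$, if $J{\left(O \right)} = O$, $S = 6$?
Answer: $-2520$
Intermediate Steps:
$15 J{\left(S \right)} \left(-14 - 14\right) = 15 \cdot 6 \left(-14 - 14\right) = 90 \left(-28\right) = -2520$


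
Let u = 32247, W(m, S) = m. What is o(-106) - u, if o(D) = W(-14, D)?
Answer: -32261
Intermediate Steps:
o(D) = -14
o(-106) - u = -14 - 1*32247 = -14 - 32247 = -32261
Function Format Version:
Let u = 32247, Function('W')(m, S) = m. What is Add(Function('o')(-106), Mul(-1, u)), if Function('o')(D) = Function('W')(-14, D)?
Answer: -32261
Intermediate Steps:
Function('o')(D) = -14
Add(Function('o')(-106), Mul(-1, u)) = Add(-14, Mul(-1, 32247)) = Add(-14, -32247) = -32261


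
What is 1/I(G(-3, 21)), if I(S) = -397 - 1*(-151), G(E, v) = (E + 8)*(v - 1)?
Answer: -1/246 ≈ -0.0040650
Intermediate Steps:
G(E, v) = (-1 + v)*(8 + E) (G(E, v) = (8 + E)*(-1 + v) = (-1 + v)*(8 + E))
I(S) = -246 (I(S) = -397 + 151 = -246)
1/I(G(-3, 21)) = 1/(-246) = -1/246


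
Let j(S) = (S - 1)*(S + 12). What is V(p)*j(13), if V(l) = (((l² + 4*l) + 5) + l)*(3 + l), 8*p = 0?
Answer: 4500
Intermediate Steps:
p = 0 (p = (⅛)*0 = 0)
j(S) = (-1 + S)*(12 + S)
V(l) = (3 + l)*(5 + l² + 5*l) (V(l) = ((5 + l² + 4*l) + l)*(3 + l) = (5 + l² + 5*l)*(3 + l) = (3 + l)*(5 + l² + 5*l))
V(p)*j(13) = (15 + 0³ + 8*0² + 20*0)*(-12 + 13² + 11*13) = (15 + 0 + 8*0 + 0)*(-12 + 169 + 143) = (15 + 0 + 0 + 0)*300 = 15*300 = 4500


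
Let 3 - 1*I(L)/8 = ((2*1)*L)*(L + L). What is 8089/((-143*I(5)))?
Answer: 8089/110968 ≈ 0.072895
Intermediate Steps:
I(L) = 24 - 32*L² (I(L) = 24 - 8*(2*1)*L*(L + L) = 24 - 8*2*L*2*L = 24 - 32*L²)
8089/((-143*I(5))) = 8089/((-143*(24 - 32*5²))) = 8089/((-143*(24 - 32*25))) = 8089/((-143*(24 - 800))) = 8089/((-143*(-776))) = 8089/110968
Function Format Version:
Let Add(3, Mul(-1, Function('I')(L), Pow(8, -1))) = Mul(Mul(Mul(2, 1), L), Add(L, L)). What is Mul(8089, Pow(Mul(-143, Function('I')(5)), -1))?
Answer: Rational(8089, 110968) ≈ 0.072895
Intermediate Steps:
Function('I')(L) = Add(24, Mul(-32, Pow(L, 2))) (Function('I')(L) = Add(24, Mul(-8, Mul(Mul(Mul(2, 1), L), Add(L, L)))) = Add(24, Mul(-8, Mul(Mul(2, L), Mul(2, L)))) = Add(24, Mul(-8, Mul(4, Pow(L, 2)))) = Add(24, Mul(-32, Pow(L, 2))))
Mul(8089, Pow(Mul(-143, Function('I')(5)), -1)) = Mul(8089, Pow(Mul(-143, Add(24, Mul(-32, Pow(5, 2)))), -1)) = Mul(8089, Pow(Mul(-143, Add(24, Mul(-32, 25))), -1)) = Mul(8089, Pow(Mul(-143, Add(24, -800)), -1)) = Mul(8089, Pow(Mul(-143, -776), -1)) = Mul(8089, Pow(110968, -1)) = Mul(8089, Rational(1, 110968)) = Rational(8089, 110968)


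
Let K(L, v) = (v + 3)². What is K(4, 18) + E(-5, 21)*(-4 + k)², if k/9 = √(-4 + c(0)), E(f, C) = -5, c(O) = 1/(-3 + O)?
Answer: 2116 + 120*I*√39 ≈ 2116.0 + 749.4*I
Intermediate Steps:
K(L, v) = (3 + v)²
k = 3*I*√39 (k = 9*√(-4 + 1/(-3 + 0)) = 9*√(-4 + 1/(-3)) = 9*√(-4 - ⅓) = 9*√(-13/3) = 9*(I*√39/3) = 3*I*√39 ≈ 18.735*I)
K(4, 18) + E(-5, 21)*(-4 + k)² = (3 + 18)² - 5*(-4 + 3*I*√39)² = 21² - 5*(-4 + 3*I*√39)² = 441 - 5*(-4 + 3*I*√39)²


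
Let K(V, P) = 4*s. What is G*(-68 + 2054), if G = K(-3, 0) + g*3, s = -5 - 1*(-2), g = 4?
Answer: 0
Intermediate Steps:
s = -3 (s = -5 + 2 = -3)
K(V, P) = -12 (K(V, P) = 4*(-3) = -12)
G = 0 (G = -12 + 4*3 = -12 + 12 = 0)
G*(-68 + 2054) = 0*(-68 + 2054) = 0*1986 = 0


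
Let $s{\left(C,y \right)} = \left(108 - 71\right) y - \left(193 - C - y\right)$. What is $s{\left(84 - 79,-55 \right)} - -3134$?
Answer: $856$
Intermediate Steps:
$s{\left(C,y \right)} = -193 + C + 38 y$ ($s{\left(C,y \right)} = 37 y + \left(-193 + C + y\right) = -193 + C + 38 y$)
$s{\left(84 - 79,-55 \right)} - -3134 = \left(-193 + \left(84 - 79\right) + 38 \left(-55\right)\right) - -3134 = \left(-193 + 5 - 2090\right) + 3134 = -2278 + 3134 = 856$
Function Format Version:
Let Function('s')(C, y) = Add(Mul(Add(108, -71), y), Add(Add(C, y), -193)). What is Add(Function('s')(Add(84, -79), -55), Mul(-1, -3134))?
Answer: 856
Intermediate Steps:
Function('s')(C, y) = Add(-193, C, Mul(38, y)) (Function('s')(C, y) = Add(Mul(37, y), Add(-193, C, y)) = Add(-193, C, Mul(38, y)))
Add(Function('s')(Add(84, -79), -55), Mul(-1, -3134)) = Add(Add(-193, Add(84, -79), Mul(38, -55)), Mul(-1, -3134)) = Add(Add(-193, 5, -2090), 3134) = Add(-2278, 3134) = 856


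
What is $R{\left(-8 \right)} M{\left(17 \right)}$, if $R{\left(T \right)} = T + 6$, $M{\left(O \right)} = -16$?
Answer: $32$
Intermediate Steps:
$R{\left(T \right)} = 6 + T$
$R{\left(-8 \right)} M{\left(17 \right)} = \left(6 - 8\right) \left(-16\right) = \left(-2\right) \left(-16\right) = 32$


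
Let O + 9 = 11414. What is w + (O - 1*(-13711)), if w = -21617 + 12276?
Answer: 15775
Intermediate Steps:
O = 11405 (O = -9 + 11414 = 11405)
w = -9341
w + (O - 1*(-13711)) = -9341 + (11405 - 1*(-13711)) = -9341 + (11405 + 13711) = -9341 + 25116 = 15775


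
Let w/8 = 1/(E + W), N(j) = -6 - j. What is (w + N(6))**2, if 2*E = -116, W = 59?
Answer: 16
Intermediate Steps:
E = -58 (E = (1/2)*(-116) = -58)
w = 8 (w = 8/(-58 + 59) = 8/1 = 8*1 = 8)
(w + N(6))**2 = (8 + (-6 - 1*6))**2 = (8 + (-6 - 6))**2 = (8 - 12)**2 = (-4)**2 = 16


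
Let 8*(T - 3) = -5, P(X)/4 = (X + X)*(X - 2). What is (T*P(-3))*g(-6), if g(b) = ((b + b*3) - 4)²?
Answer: 223440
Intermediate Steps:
g(b) = (-4 + 4*b)² (g(b) = ((b + 3*b) - 4)² = (4*b - 4)² = (-4 + 4*b)²)
P(X) = 8*X*(-2 + X) (P(X) = 4*((X + X)*(X - 2)) = 4*((2*X)*(-2 + X)) = 4*(2*X*(-2 + X)) = 8*X*(-2 + X))
T = 19/8 (T = 3 + (⅛)*(-5) = 3 - 5/8 = 19/8 ≈ 2.3750)
(T*P(-3))*g(-6) = (19*(8*(-3)*(-2 - 3))/8)*(16*(-1 - 6)²) = (19*(8*(-3)*(-5))/8)*(16*(-7)²) = ((19/8)*120)*(16*49) = 285*784 = 223440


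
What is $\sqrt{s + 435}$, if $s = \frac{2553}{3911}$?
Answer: $\frac{\sqrt{6663710418}}{3911} \approx 20.872$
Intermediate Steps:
$s = \frac{2553}{3911}$ ($s = 2553 \cdot \frac{1}{3911} = \frac{2553}{3911} \approx 0.65277$)
$\sqrt{s + 435} = \sqrt{\frac{2553}{3911} + 435} = \sqrt{\frac{1703838}{3911}} = \frac{\sqrt{6663710418}}{3911}$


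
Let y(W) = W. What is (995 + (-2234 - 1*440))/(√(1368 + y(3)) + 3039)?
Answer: -1700827/3078050 + 1679*√1371/9234150 ≈ -0.54583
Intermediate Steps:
(995 + (-2234 - 1*440))/(√(1368 + y(3)) + 3039) = (995 + (-2234 - 1*440))/(√(1368 + 3) + 3039) = (995 + (-2234 - 440))/(√1371 + 3039) = (995 - 2674)/(3039 + √1371) = -1679/(3039 + √1371)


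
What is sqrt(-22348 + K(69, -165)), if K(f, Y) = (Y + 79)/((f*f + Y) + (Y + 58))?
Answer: I*sqrt(100320258)/67 ≈ 149.49*I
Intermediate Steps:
K(f, Y) = (79 + Y)/(58 + f**2 + 2*Y) (K(f, Y) = (79 + Y)/((f**2 + Y) + (58 + Y)) = (79 + Y)/((Y + f**2) + (58 + Y)) = (79 + Y)/(58 + f**2 + 2*Y))
sqrt(-22348 + K(69, -165)) = sqrt(-22348 + (79 - 165)/(58 + 69**2 + 2*(-165))) = sqrt(-22348 - 86/(58 + 4761 - 330)) = sqrt(-22348 - 86/4489) = sqrt(-100320258/4489) = I*sqrt(100320258)/67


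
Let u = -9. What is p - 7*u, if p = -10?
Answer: 53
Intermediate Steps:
p - 7*u = -10 - 7*(-9) = -10 + 63 = 53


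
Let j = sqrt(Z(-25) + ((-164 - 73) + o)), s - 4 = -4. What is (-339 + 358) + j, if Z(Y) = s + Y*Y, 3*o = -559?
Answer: 19 + 11*sqrt(15)/3 ≈ 33.201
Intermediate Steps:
o = -559/3 (o = (1/3)*(-559) = -559/3 ≈ -186.33)
s = 0 (s = 4 - 4 = 0)
Z(Y) = Y**2 (Z(Y) = 0 + Y*Y = 0 + Y**2 = Y**2)
j = 11*sqrt(15)/3 (j = sqrt((-25)**2 + ((-164 - 73) - 559/3)) = sqrt(625 + (-237 - 559/3)) = sqrt(625 - 1270/3) = sqrt(605/3) = 11*sqrt(15)/3 ≈ 14.201)
(-339 + 358) + j = (-339 + 358) + 11*sqrt(15)/3 = 19 + 11*sqrt(15)/3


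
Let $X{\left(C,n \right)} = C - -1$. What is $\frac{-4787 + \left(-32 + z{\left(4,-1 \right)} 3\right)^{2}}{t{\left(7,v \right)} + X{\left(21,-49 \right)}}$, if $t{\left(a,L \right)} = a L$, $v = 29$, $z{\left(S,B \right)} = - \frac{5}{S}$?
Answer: $- \frac{56143}{3600} \approx -15.595$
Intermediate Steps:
$X{\left(C,n \right)} = 1 + C$ ($X{\left(C,n \right)} = C + 1 = 1 + C$)
$t{\left(a,L \right)} = L a$
$\frac{-4787 + \left(-32 + z{\left(4,-1 \right)} 3\right)^{2}}{t{\left(7,v \right)} + X{\left(21,-49 \right)}} = \frac{-4787 + \left(-32 + - \frac{5}{4} \cdot 3\right)^{2}}{29 \cdot 7 + \left(1 + 21\right)} = \frac{-4787 + \left(-32 + \left(-5\right) \frac{1}{4} \cdot 3\right)^{2}}{203 + 22} = \frac{-4787 + \left(-32 - \frac{15}{4}\right)^{2}}{225} = \left(-4787 + \left(-32 - \frac{15}{4}\right)^{2}\right) \frac{1}{225} = \left(-4787 + \left(- \frac{143}{4}\right)^{2}\right) \frac{1}{225} = \left(-4787 + \frac{20449}{16}\right) \frac{1}{225} = \left(- \frac{56143}{16}\right) \frac{1}{225} = - \frac{56143}{3600}$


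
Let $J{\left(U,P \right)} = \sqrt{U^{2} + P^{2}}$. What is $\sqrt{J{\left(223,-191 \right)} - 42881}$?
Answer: $\sqrt{-42881 + \sqrt{86210}} \approx 206.37 i$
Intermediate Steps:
$J{\left(U,P \right)} = \sqrt{P^{2} + U^{2}}$
$\sqrt{J{\left(223,-191 \right)} - 42881} = \sqrt{\sqrt{\left(-191\right)^{2} + 223^{2}} - 42881} = \sqrt{\sqrt{36481 + 49729} - 42881} = \sqrt{\sqrt{86210} - 42881} = \sqrt{-42881 + \sqrt{86210}}$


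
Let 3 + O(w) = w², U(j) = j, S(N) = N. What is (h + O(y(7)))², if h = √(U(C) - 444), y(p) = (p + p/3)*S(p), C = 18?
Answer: 1473680815/81 + 76778*I*√426/9 ≈ 1.8194e+7 + 1.7608e+5*I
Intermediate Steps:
y(p) = 4*p²/3 (y(p) = (p + p/3)*p = (4*p/3)*p = 4*p²/3)
O(w) = -3 + w²
h = I*√426 (h = √(18 - 444) = √(-426) = I*√426 ≈ 20.64*I)
(h + O(y(7)))² = (I*√426 + (-3 + ((4/3)*7²)²))² = (I*√426 + (-3 + ((4/3)*49)²))² = (I*√426 + (-3 + (196/3)²))² = (I*√426 + (-3 + 38416/9))² = (I*√426 + 38389/9)² = (38389/9 + I*√426)²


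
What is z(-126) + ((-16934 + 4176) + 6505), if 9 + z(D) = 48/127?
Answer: -795226/127 ≈ -6261.6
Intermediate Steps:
z(D) = -1095/127 (z(D) = -9 + 48/127 = -1095/127)
z(-126) + ((-16934 + 4176) + 6505) = -1095/127 + ((-16934 + 4176) + 6505) = -1095/127 + (-12758 + 6505) = -1095/127 - 6253 = -795226/127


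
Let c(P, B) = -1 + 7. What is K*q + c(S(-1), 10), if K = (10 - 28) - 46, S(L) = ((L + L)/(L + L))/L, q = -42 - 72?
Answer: 7302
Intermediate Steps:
q = -114
S(L) = 1/L (S(L) = ((2*L)/((2*L)))/L = ((2*L)*(1/(2*L)))/L = 1/L)
c(P, B) = 6
K = -64 (K = -18 - 46 = -64)
K*q + c(S(-1), 10) = -64*(-114) + 6 = 7296 + 6 = 7302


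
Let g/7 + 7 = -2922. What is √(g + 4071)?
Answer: 4*I*√1027 ≈ 128.19*I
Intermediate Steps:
g = -20503 (g = -49 + 7*(-2922) = -49 - 20454 = -20503)
√(g + 4071) = √(-20503 + 4071) = √(-16432) = 4*I*√1027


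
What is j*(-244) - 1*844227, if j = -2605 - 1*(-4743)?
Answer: -1365899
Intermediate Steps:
j = 2138 (j = -2605 + 4743 = 2138)
j*(-244) - 1*844227 = 2138*(-244) - 1*844227 = -521672 - 844227 = -1365899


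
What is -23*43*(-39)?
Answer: 38571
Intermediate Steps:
-23*43*(-39) = -989*(-39) = 38571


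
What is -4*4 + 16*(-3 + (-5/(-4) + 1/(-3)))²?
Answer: 481/9 ≈ 53.444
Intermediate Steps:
-4*4 + 16*(-3 + (-5/(-4) + 1/(-3)))² = -16 + 16*(-3 + (-5*(-¼) + 1*(-⅓)))² = -16 + 16*(-3 + (5/4 - ⅓))² = -16 + 16*(-3 + 11/12)² = -16 + 16*(-25/12)² = -16 + 16*(625/144) = -16 + 625/9 = 481/9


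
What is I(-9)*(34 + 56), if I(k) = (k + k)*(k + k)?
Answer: 29160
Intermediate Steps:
I(k) = 4*k² (I(k) = (2*k)*(2*k) = 4*k²)
I(-9)*(34 + 56) = (4*(-9)²)*(34 + 56) = (4*81)*90 = 324*90 = 29160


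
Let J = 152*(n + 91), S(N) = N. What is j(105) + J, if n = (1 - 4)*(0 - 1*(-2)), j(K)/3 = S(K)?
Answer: 13235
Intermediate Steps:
j(K) = 3*K
n = -6 (n = -3*(0 + 2) = -3*2 = -6)
J = 12920 (J = 152*(-6 + 91) = 152*85 = 12920)
j(105) + J = 3*105 + 12920 = 315 + 12920 = 13235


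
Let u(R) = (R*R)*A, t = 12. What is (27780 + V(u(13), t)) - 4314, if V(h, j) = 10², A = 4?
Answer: 23566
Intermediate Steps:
u(R) = 4*R² (u(R) = (R*R)*4 = R²*4 = 4*R²)
V(h, j) = 100
(27780 + V(u(13), t)) - 4314 = (27780 + 100) - 4314 = 27880 - 4314 = 23566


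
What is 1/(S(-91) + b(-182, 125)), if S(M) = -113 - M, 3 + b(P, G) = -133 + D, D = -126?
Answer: -1/284 ≈ -0.0035211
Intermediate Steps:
b(P, G) = -262 (b(P, G) = -3 + (-133 - 126) = -3 - 259 = -262)
1/(S(-91) + b(-182, 125)) = 1/((-113 - 1*(-91)) - 262) = 1/((-113 + 91) - 262) = 1/(-22 - 262) = 1/(-284) = -1/284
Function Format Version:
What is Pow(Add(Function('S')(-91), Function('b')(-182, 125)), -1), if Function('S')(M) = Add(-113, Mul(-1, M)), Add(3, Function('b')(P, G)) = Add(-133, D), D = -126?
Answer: Rational(-1, 284) ≈ -0.0035211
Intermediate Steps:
Function('b')(P, G) = -262 (Function('b')(P, G) = Add(-3, Add(-133, -126)) = Add(-3, -259) = -262)
Pow(Add(Function('S')(-91), Function('b')(-182, 125)), -1) = Pow(Add(Add(-113, Mul(-1, -91)), -262), -1) = Pow(Add(Add(-113, 91), -262), -1) = Pow(Add(-22, -262), -1) = Pow(-284, -1) = Rational(-1, 284)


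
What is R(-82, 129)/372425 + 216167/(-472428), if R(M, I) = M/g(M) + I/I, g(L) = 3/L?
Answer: -79446653923/175943997900 ≈ -0.45155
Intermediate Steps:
R(M, I) = 1 + M²/3 (R(M, I) = M/((3/M)) + I/I = M*(M/3) + 1 = M²/3 + 1 = 1 + M²/3)
R(-82, 129)/372425 + 216167/(-472428) = (1 + (⅓)*(-82)²)/372425 + 216167/(-472428) = (1 + (⅓)*6724)*(1/372425) + 216167*(-1/472428) = (1 + 6724/3)*(1/372425) - 216167/472428 = (6727/3)*(1/372425) - 216167/472428 = 6727/1117275 - 216167/472428 = -79446653923/175943997900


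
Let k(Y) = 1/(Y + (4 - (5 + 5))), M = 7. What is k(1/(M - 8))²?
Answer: 1/49 ≈ 0.020408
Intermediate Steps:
k(Y) = 1/(-6 + Y) (k(Y) = 1/(Y + (4 - 1*10)) = 1/(Y + (4 - 10)) = 1/(Y - 6) = 1/(-6 + Y))
k(1/(M - 8))² = (1/(-6 + 1/(7 - 8)))² = (1/(-6 + 1/(-1)))² = (1/(-6 - 1))² = (1/(-7))² = (-⅐)² = 1/49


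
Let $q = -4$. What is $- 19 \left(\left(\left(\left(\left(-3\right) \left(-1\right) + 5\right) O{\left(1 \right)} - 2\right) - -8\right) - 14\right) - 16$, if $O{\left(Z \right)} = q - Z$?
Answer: $896$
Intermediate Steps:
$O{\left(Z \right)} = -4 - Z$
$- 19 \left(\left(\left(\left(\left(-3\right) \left(-1\right) + 5\right) O{\left(1 \right)} - 2\right) - -8\right) - 14\right) - 16 = - 19 \left(\left(\left(\left(\left(-3\right) \left(-1\right) + 5\right) \left(-4 - 1\right) - 2\right) - -8\right) - 14\right) - 16 = - 19 \left(\left(\left(\left(3 + 5\right) \left(-4 - 1\right) - 2\right) + 8\right) - 14\right) - 16 = - 19 \left(\left(\left(8 \left(-5\right) - 2\right) + 8\right) - 14\right) - 16 = - 19 \left(\left(\left(-40 - 2\right) + 8\right) - 14\right) - 16 = - 19 \left(\left(-42 + 8\right) - 14\right) - 16 = - 19 \left(-34 - 14\right) - 16 = \left(-19\right) \left(-48\right) - 16 = 912 - 16 = 896$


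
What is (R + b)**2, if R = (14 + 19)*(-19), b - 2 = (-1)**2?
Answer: 389376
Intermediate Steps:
b = 3 (b = 2 + (-1)**2 = 2 + 1 = 3)
R = -627 (R = 33*(-19) = -627)
(R + b)**2 = (-627 + 3)**2 = (-624)**2 = 389376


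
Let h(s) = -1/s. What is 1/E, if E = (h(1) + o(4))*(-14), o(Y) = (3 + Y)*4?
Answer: -1/378 ≈ -0.0026455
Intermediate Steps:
o(Y) = 12 + 4*Y
E = -378 (E = (-1/1 + (12 + 4*4))*(-14) = (-1*1 + (12 + 16))*(-14) = (-1 + 28)*(-14) = 27*(-14) = -378)
1/E = 1/(-378) = -1/378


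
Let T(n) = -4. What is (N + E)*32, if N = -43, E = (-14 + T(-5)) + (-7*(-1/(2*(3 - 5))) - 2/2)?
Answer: -2040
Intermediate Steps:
E = -83/4 (E = (-14 - 4) + (-7*(-1/(2*(3 - 5))) - 2/2) = -18 + (-7/((-2*(-2))) - 2*½) = -18 + (-7/4 - 1) = -18 - 11/4 = -83/4 ≈ -20.750)
(N + E)*32 = (-43 - 83/4)*32 = -255/4*32 = -2040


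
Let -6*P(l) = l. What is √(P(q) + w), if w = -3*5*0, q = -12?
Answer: √2 ≈ 1.4142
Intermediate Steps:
w = 0 (w = -15*0 = 0)
P(l) = -l/6
√(P(q) + w) = √(-⅙*(-12) + 0) = √(2 + 0) = √2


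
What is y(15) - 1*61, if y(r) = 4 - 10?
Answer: -67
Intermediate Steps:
y(r) = -6
y(15) - 1*61 = -6 - 1*61 = -6 - 61 = -67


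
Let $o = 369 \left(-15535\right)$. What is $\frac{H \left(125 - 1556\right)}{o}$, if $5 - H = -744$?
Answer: $\frac{119091}{636935} \approx 0.18698$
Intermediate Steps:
$H = 749$ ($H = 5 - -744 = 5 + 744 = 749$)
$o = -5732415$
$\frac{H \left(125 - 1556\right)}{o} = \frac{749 \left(125 - 1556\right)}{-5732415} = 749 \left(-1431\right) \left(- \frac{1}{5732415}\right) = \left(-1071819\right) \left(- \frac{1}{5732415}\right) = \frac{119091}{636935}$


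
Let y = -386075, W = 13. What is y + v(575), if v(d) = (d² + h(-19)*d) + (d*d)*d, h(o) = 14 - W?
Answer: 190054500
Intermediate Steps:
h(o) = 1 (h(o) = 14 - 1*13 = 14 - 13 = 1)
v(d) = d + d² + d³ (v(d) = (d² + 1*d) + (d*d)*d = (d² + d) + d²*d = (d + d²) + d³ = d + d² + d³)
y + v(575) = -386075 + 575*(1 + 575 + 575²) = -386075 + 575*(1 + 575 + 330625) = -386075 + 575*331201 = -386075 + 190440575 = 190054500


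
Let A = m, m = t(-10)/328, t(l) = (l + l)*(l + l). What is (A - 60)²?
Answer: 5808100/1681 ≈ 3455.1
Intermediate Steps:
t(l) = 4*l² (t(l) = (2*l)*(2*l) = 4*l²)
m = 50/41 (m = (4*(-10)²)/328 = (4*100)*(1/328) = 400*(1/328) = 50/41 ≈ 1.2195)
A = 50/41 ≈ 1.2195
(A - 60)² = (50/41 - 60)² = (-2410/41)² = 5808100/1681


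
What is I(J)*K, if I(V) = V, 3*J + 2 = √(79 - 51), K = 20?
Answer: -40/3 + 40*√7/3 ≈ 21.943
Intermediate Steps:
J = -⅔ + 2*√7/3 (J = -⅔ + √(79 - 51)/3 = -⅔ + √28/3 = -⅔ + (2*√7)/3 = -⅔ + 2*√7/3 ≈ 1.0972)
I(J)*K = (-⅔ + 2*√7/3)*20 = -40/3 + 40*√7/3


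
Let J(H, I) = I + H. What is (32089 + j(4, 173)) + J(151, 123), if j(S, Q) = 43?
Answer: 32406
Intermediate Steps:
J(H, I) = H + I
(32089 + j(4, 173)) + J(151, 123) = (32089 + 43) + (151 + 123) = 32132 + 274 = 32406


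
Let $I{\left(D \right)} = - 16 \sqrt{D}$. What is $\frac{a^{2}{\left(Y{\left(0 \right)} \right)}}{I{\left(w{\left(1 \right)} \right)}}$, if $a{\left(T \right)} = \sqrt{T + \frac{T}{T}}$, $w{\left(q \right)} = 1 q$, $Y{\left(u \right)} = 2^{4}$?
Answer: $- \frac{17}{16} \approx -1.0625$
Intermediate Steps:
$Y{\left(u \right)} = 16$
$w{\left(q \right)} = q$
$a{\left(T \right)} = \sqrt{1 + T}$ ($a{\left(T \right)} = \sqrt{T + 1} = \sqrt{1 + T}$)
$\frac{a^{2}{\left(Y{\left(0 \right)} \right)}}{I{\left(w{\left(1 \right)} \right)}} = \frac{\left(\sqrt{1 + 16}\right)^{2}}{\left(-16\right) \sqrt{1}} = \frac{\left(\sqrt{17}\right)^{2}}{\left(-16\right) 1} = \frac{17}{-16} = 17 \left(- \frac{1}{16}\right) = - \frac{17}{16}$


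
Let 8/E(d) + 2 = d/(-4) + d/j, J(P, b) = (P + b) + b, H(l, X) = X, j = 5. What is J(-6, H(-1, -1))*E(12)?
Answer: 320/13 ≈ 24.615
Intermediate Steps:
J(P, b) = P + 2*b
E(d) = 8/(-2 - d/20) (E(d) = 8/(-2 + (d/(-4) + d/5)) = 8/(-2 + (d*(-1/4) + d*(1/5))) = 8/(-2 + (-d/4 + d/5)) = 8/(-2 - d/20))
J(-6, H(-1, -1))*E(12) = (-6 + 2*(-1))*(-160/(40 + 12)) = (-6 - 2)*(-160/52) = -(-1280)/52 = -8*(-40/13) = 320/13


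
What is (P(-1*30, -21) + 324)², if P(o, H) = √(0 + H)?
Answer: (324 + I*√21)² ≈ 1.0496e+5 + 2969.5*I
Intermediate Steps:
P(o, H) = √H
(P(-1*30, -21) + 324)² = (√(-21) + 324)² = (I*√21 + 324)² = (324 + I*√21)²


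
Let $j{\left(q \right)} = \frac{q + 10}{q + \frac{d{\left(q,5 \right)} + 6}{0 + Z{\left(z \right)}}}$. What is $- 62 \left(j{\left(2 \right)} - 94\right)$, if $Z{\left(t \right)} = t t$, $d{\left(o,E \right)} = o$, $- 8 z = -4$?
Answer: $\frac{98704}{17} \approx 5806.1$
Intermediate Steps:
$z = \frac{1}{2}$ ($z = \left(- \frac{1}{8}\right) \left(-4\right) = \frac{1}{2} \approx 0.5$)
$Z{\left(t \right)} = t^{2}$
$j{\left(q \right)} = \frac{10 + q}{24 + 5 q}$ ($j{\left(q \right)} = \frac{q + 10}{q + \frac{q + 6}{0 + \left(\frac{1}{2}\right)^{2}}} = \frac{10 + q}{q + \frac{6 + q}{0 + \frac{1}{4}}} = \frac{10 + q}{q + \left(6 + q\right) \frac{1}{\frac{1}{4}}} = \frac{10 + q}{q + \left(6 + q\right) 4} = \frac{10 + q}{q + \left(24 + 4 q\right)} = \frac{10 + q}{24 + 5 q}$)
$- 62 \left(j{\left(2 \right)} - 94\right) = - 62 \left(\frac{10 + 2}{24 + 5 \cdot 2} - 94\right) = - 62 \left(\frac{1}{24 + 10} \cdot 12 - 94\right) = - 62 \left(\frac{1}{34} \cdot 12 - 94\right) = - 62 \left(\frac{6}{17} - 94\right) = \left(-62\right) \left(- \frac{1592}{17}\right) = \frac{98704}{17}$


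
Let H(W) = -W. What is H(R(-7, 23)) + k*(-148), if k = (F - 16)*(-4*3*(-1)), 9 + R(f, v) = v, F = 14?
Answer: 3538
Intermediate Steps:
R(f, v) = -9 + v
k = -24 (k = (14 - 16)*(-4*3*(-1)) = -(-24)*(-1) = -2*12 = -24)
H(R(-7, 23)) + k*(-148) = -(-9 + 23) - 24*(-148) = -1*14 + 3552 = -14 + 3552 = 3538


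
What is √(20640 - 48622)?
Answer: I*√27982 ≈ 167.28*I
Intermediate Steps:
√(20640 - 48622) = √(-27982) = I*√27982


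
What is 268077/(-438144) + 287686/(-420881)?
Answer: -79625470207/61468828288 ≈ -1.2954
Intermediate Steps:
268077/(-438144) + 287686/(-420881) = 268077*(-1/438144) + 287686*(-1/420881) = -89359/146048 - 287686/420881 = -79625470207/61468828288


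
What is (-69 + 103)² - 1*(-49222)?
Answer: 50378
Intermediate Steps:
(-69 + 103)² - 1*(-49222) = 34² + 49222 = 1156 + 49222 = 50378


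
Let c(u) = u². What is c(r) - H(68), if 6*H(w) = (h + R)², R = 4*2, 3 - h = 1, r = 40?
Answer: 4750/3 ≈ 1583.3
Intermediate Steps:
h = 2 (h = 3 - 1*1 = 3 - 1 = 2)
R = 8
H(w) = 50/3 (H(w) = (2 + 8)²/6 = (⅙)*10² = (⅙)*100 = 50/3)
c(r) - H(68) = 40² - 1*50/3 = 1600 - 50/3 = 4750/3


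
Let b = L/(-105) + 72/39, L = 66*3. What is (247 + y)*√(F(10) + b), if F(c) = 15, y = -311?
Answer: -64*√3097185/455 ≈ -247.54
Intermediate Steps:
L = 198
b = -18/455 (b = 198/(-105) + 72/39 = 198*(-1/105) + 72*(1/39) = -66/35 + 24/13 = -18/455 ≈ -0.039560)
(247 + y)*√(F(10) + b) = (247 - 311)*√(15 - 18/455) = -64*√3097185/455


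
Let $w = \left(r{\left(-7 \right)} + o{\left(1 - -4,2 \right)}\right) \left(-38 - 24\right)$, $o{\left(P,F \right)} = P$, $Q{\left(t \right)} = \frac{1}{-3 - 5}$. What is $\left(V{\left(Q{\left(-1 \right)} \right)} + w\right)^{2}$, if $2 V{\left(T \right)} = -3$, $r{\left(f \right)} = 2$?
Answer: $\frac{758641}{4} \approx 1.8966 \cdot 10^{5}$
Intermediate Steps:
$Q{\left(t \right)} = - \frac{1}{8}$ ($Q{\left(t \right)} = \frac{1}{-8} = - \frac{1}{8}$)
$V{\left(T \right)} = - \frac{3}{2}$ ($V{\left(T \right)} = \frac{1}{2} \left(-3\right) = - \frac{3}{2}$)
$w = -434$ ($w = \left(2 + \left(1 - -4\right)\right) \left(-38 - 24\right) = \left(2 + \left(1 + 4\right)\right) \left(-62\right) = \left(2 + 5\right) \left(-62\right) = 7 \left(-62\right) = -434$)
$\left(V{\left(Q{\left(-1 \right)} \right)} + w\right)^{2} = \left(- \frac{3}{2} - 434\right)^{2} = \left(- \frac{871}{2}\right)^{2} = \frac{758641}{4}$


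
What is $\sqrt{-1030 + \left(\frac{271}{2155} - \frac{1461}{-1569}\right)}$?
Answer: $\frac{2 i \sqrt{326760299884145}}{1127065} \approx 32.077 i$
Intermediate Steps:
$\sqrt{-1030 + \left(\frac{271}{2155} - \frac{1461}{-1569}\right)} = \sqrt{-1030 + \left(271 \cdot \frac{1}{2155} - - \frac{487}{523}\right)} = \sqrt{-1030 + \left(\frac{271}{2155} + \frac{487}{523}\right)} = \sqrt{-1030 + \frac{1191218}{1127065}} = \sqrt{- \frac{1159685732}{1127065}} = \frac{2 i \sqrt{326760299884145}}{1127065}$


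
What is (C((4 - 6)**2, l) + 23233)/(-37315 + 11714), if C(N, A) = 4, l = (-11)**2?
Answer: -23237/25601 ≈ -0.90766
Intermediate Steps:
l = 121
(C((4 - 6)**2, l) + 23233)/(-37315 + 11714) = (4 + 23233)/(-37315 + 11714) = 23237/(-25601) = 23237*(-1/25601) = -23237/25601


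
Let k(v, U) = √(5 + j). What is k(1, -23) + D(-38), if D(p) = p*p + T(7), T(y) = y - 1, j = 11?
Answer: 1454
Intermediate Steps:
T(y) = -1 + y
D(p) = 6 + p² (D(p) = p*p + (-1 + 7) = p² + 6 = 6 + p²)
k(v, U) = 4 (k(v, U) = √(5 + 11) = √16 = 4)
k(1, -23) + D(-38) = 4 + (6 + (-38)²) = 4 + (6 + 1444) = 4 + 1450 = 1454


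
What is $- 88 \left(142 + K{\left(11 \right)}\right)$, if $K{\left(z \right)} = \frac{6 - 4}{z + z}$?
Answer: $-12504$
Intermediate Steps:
$K{\left(z \right)} = \frac{1}{z}$ ($K{\left(z \right)} = \frac{2}{2 z} = 2 \frac{1}{2 z} = \frac{1}{z}$)
$- 88 \left(142 + K{\left(11 \right)}\right) = - 88 \left(142 + \frac{1}{11}\right) = \left(-88\right) \frac{1563}{11} = -12504$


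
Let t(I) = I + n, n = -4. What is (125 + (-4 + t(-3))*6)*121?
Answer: 7139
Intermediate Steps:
t(I) = -4 + I (t(I) = I - 4 = -4 + I)
(125 + (-4 + t(-3))*6)*121 = (125 + (-4 + (-4 - 3))*6)*121 = (125 + (-4 - 7)*6)*121 = (125 - 11*6)*121 = (125 - 66)*121 = 59*121 = 7139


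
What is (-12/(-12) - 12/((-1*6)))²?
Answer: 9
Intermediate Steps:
(-12/(-12) - 12/((-1*6)))² = (-12*(-1/12) - 12/(-6))² = (1 - 12*(-⅙))² = (1 + 2)² = 3² = 9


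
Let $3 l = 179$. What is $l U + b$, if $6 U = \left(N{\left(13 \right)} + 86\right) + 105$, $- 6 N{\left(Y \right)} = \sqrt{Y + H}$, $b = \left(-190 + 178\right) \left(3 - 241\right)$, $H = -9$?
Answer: $\frac{128306}{27} \approx 4752.1$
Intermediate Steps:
$l = \frac{179}{3}$ ($l = \frac{1}{3} \cdot 179 = \frac{179}{3} \approx 59.667$)
$b = 2856$ ($b = \left(-12\right) \left(-238\right) = 2856$)
$N{\left(Y \right)} = - \frac{\sqrt{-9 + Y}}{6}$ ($N{\left(Y \right)} = - \frac{\sqrt{Y - 9}}{6} = - \frac{\sqrt{-9 + Y}}{6}$)
$U = \frac{286}{9}$ ($U = \frac{\left(- \frac{\sqrt{-9 + 13}}{6} + 86\right) + 105}{6} = \frac{\left(- \frac{\sqrt{4}}{6} + 86\right) + 105}{6} = \frac{\left(\left(- \frac{1}{6}\right) 2 + 86\right) + 105}{6} = \frac{\left(- \frac{1}{3} + 86\right) + 105}{6} = \frac{\frac{257}{3} + 105}{6} = \frac{1}{6} \cdot \frac{572}{3} = \frac{286}{9} \approx 31.778$)
$l U + b = \frac{179}{3} \cdot \frac{286}{9} + 2856 = \frac{51194}{27} + 2856 = \frac{128306}{27}$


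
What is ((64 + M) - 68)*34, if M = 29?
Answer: 850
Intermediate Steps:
((64 + M) - 68)*34 = ((64 + 29) - 68)*34 = (93 - 68)*34 = 25*34 = 850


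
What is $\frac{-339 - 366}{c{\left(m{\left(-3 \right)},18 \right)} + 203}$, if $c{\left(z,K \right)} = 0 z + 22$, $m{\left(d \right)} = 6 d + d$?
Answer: $- \frac{47}{15} \approx -3.1333$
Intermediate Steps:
$m{\left(d \right)} = 7 d$
$c{\left(z,K \right)} = 22$ ($c{\left(z,K \right)} = 0 + 22 = 22$)
$\frac{-339 - 366}{c{\left(m{\left(-3 \right)},18 \right)} + 203} = \frac{-339 - 366}{22 + 203} = - \frac{705}{225} = \left(-705\right) \frac{1}{225} = - \frac{47}{15}$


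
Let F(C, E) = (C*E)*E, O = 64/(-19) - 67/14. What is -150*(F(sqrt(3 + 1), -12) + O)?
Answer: -5582925/133 ≈ -41977.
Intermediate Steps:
O = -2169/266 (O = 64*(-1/19) - 67*1/14 = -64/19 - 67/14 = -2169/266 ≈ -8.1541)
F(C, E) = C*E**2
-150*(F(sqrt(3 + 1), -12) + O) = -150*(sqrt(3 + 1)*(-12)**2 - 2169/266) = -150*(sqrt(4)*144 - 2169/266) = -150*(2*144 - 2169/266) = -150*(288 - 2169/266) = -150*74439/266 = -5582925/133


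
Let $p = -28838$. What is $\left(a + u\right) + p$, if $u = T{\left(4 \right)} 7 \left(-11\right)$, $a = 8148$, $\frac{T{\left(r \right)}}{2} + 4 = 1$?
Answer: $-20228$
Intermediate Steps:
$T{\left(r \right)} = -6$ ($T{\left(r \right)} = -8 + 2 \cdot 1 = -8 + 2 = -6$)
$u = 462$ ($u = \left(-6\right) 7 \left(-11\right) = \left(-42\right) \left(-11\right) = 462$)
$\left(a + u\right) + p = \left(8148 + 462\right) - 28838 = 8610 - 28838 = -20228$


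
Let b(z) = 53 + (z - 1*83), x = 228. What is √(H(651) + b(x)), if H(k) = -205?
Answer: I*√7 ≈ 2.6458*I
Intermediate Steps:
b(z) = -30 + z (b(z) = 53 + (z - 83) = 53 + (-83 + z) = -30 + z)
√(H(651) + b(x)) = √(-205 + (-30 + 228)) = √(-205 + 198) = √(-7) = I*√7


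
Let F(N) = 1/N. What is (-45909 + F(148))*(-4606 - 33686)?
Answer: 65044045263/37 ≈ 1.7579e+9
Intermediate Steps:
(-45909 + F(148))*(-4606 - 33686) = (-45909 + 1/148)*(-4606 - 33686) = (-45909 + 1/148)*(-38292) = -6794531/148*(-38292) = 65044045263/37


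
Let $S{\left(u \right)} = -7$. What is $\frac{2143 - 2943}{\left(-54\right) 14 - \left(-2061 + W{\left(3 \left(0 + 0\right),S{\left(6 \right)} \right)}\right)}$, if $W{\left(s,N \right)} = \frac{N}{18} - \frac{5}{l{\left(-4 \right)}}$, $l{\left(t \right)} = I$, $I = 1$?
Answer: $- \frac{14400}{23587} \approx -0.61051$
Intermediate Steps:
$l{\left(t \right)} = 1$
$W{\left(s,N \right)} = -5 + \frac{N}{18}$ ($W{\left(s,N \right)} = \frac{N}{18} - \frac{5}{1} = N \frac{1}{18} - 5 = \frac{N}{18} - 5 = -5 + \frac{N}{18}$)
$\frac{2143 - 2943}{\left(-54\right) 14 - \left(-2061 + W{\left(3 \left(0 + 0\right),S{\left(6 \right)} \right)}\right)} = \frac{2143 - 2943}{\left(-54\right) 14 + \left(2061 - \left(-5 + \frac{1}{18} \left(-7\right)\right)\right)} = - \frac{800}{-756 + \left(2061 - \left(-5 - \frac{7}{18}\right)\right)} = - \frac{800}{-756 + \left(2061 - - \frac{97}{18}\right)} = - \frac{800}{-756 + \left(2061 + \frac{97}{18}\right)} = - \frac{800}{-756 + \frac{37195}{18}} = - \frac{800}{\frac{23587}{18}} = \left(-800\right) \frac{18}{23587} = - \frac{14400}{23587}$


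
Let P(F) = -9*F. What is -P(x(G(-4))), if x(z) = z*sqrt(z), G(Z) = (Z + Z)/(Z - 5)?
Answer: 16*sqrt(2)/3 ≈ 7.5425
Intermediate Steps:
G(Z) = 2*Z/(-5 + Z) (G(Z) = (2*Z)/(-5 + Z) = 2*Z/(-5 + Z))
x(z) = z**(3/2)
-P(x(G(-4))) = -(-9)*(2*(-4)/(-5 - 4))**(3/2) = -(-9)*(2*(-4)/(-9))**(3/2) = -(-9)*(2*(-4)*(-1/9))**(3/2) = -(-9)*(8/9)**(3/2) = -(-9)*16*sqrt(2)/27 = -(-16)*sqrt(2)/3 = 16*sqrt(2)/3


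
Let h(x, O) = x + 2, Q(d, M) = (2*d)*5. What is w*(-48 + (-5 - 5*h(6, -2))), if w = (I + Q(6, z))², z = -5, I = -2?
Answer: -312852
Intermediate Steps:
Q(d, M) = 10*d
w = 3364 (w = (-2 + 10*6)² = (-2 + 60)² = 58² = 3364)
h(x, O) = 2 + x
w*(-48 + (-5 - 5*h(6, -2))) = 3364*(-48 + (-5 - 5*(2 + 6))) = 3364*(-48 + (-5 - 5*8)) = 3364*(-48 + (-5 - 40)) = 3364*(-48 - 45) = 3364*(-93) = -312852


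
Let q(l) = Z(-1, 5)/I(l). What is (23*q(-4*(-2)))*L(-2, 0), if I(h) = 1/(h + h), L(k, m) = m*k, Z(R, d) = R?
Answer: 0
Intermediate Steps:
L(k, m) = k*m
I(h) = 1/(2*h)
q(l) = -2*l (q(l) = -1/(1/(2*l)) = -2*l)
(23*q(-4*(-2)))*L(-2, 0) = (23*(-(-8)*(-2)))*(-2*0) = (23*(-2*8))*0 = (23*(-16))*0 = -368*0 = 0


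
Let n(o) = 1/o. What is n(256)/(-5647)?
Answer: -1/1445632 ≈ -6.9174e-7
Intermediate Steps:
n(256)/(-5647) = 1/(256*(-5647)) = (1/256)*(-1/5647) = -1/1445632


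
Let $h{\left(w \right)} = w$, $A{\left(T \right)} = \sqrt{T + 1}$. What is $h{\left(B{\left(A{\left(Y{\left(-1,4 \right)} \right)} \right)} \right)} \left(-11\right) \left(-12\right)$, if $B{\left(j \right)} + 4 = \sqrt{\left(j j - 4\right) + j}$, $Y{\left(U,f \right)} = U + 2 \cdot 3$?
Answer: $-528 + 132 \sqrt{2 + \sqrt{6}} \approx -249.56$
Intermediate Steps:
$Y{\left(U,f \right)} = 6 + U$ ($Y{\left(U,f \right)} = U + 6 = 6 + U$)
$A{\left(T \right)} = \sqrt{1 + T}$
$B{\left(j \right)} = -4 + \sqrt{-4 + j + j^{2}}$ ($B{\left(j \right)} = -4 + \sqrt{\left(j j - 4\right) + j} = -4 + \sqrt{\left(j^{2} - 4\right) + j} = -4 + \sqrt{\left(-4 + j^{2}\right) + j} = -4 + \sqrt{-4 + j + j^{2}}$)
$h{\left(B{\left(A{\left(Y{\left(-1,4 \right)} \right)} \right)} \right)} \left(-11\right) \left(-12\right) = \left(-4 + \sqrt{-4 + \sqrt{1 + \left(6 - 1\right)} + \left(\sqrt{1 + \left(6 - 1\right)}\right)^{2}}\right) \left(-11\right) \left(-12\right) = \left(-4 + \sqrt{-4 + \sqrt{1 + 5} + \left(\sqrt{1 + 5}\right)^{2}}\right) \left(-11\right) \left(-12\right) = \left(-4 + \sqrt{-4 + \sqrt{6} + \left(\sqrt{6}\right)^{2}}\right) \left(-11\right) \left(-12\right) = \left(-4 + \sqrt{-4 + \sqrt{6} + 6}\right) \left(-11\right) \left(-12\right) = \left(-4 + \sqrt{2 + \sqrt{6}}\right) \left(-11\right) \left(-12\right) = \left(44 - 11 \sqrt{2 + \sqrt{6}}\right) \left(-12\right) = -528 + 132 \sqrt{2 + \sqrt{6}}$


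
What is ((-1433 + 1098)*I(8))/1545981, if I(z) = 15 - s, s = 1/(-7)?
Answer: -35510/10821867 ≈ -0.0032813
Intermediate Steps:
s = -1/7 ≈ -0.14286
I(z) = 106/7 (I(z) = 15 - 1*(-1/7) = 15 + 1/7 = 106/7)
((-1433 + 1098)*I(8))/1545981 = ((-1433 + 1098)*(106/7))/1545981 = -335*106/7*(1/1545981) = -35510/7*1/1545981 = -35510/10821867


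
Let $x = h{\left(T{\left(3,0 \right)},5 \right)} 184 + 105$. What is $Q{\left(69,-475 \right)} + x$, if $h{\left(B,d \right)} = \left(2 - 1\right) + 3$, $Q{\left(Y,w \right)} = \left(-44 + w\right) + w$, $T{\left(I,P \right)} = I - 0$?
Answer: $-153$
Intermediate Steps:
$T{\left(I,P \right)} = I$ ($T{\left(I,P \right)} = I + 0 = I$)
$Q{\left(Y,w \right)} = -44 + 2 w$
$h{\left(B,d \right)} = 4$ ($h{\left(B,d \right)} = 1 + 3 = 4$)
$x = 841$ ($x = 4 \cdot 184 + 105 = 736 + 105 = 841$)
$Q{\left(69,-475 \right)} + x = \left(-44 + 2 \left(-475\right)\right) + 841 = \left(-44 - 950\right) + 841 = -994 + 841 = -153$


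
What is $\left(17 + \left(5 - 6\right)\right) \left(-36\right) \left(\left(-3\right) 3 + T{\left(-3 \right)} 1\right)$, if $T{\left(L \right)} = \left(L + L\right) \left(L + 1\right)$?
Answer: $-1728$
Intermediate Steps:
$T{\left(L \right)} = 2 L \left(1 + L\right)$
$\left(17 + \left(5 - 6\right)\right) \left(-36\right) \left(\left(-3\right) 3 + T{\left(-3 \right)} 1\right) = \left(17 + \left(5 - 6\right)\right) \left(-36\right) \left(\left(-3\right) 3 + 2 \left(-3\right) \left(1 - 3\right) 1\right) = \left(17 + \left(5 - 6\right)\right) \left(-36\right) \left(-9 + 2 \left(-3\right) \left(-2\right) 1\right) = \left(17 - 1\right) \left(-36\right) \left(-9 + 12 \cdot 1\right) = 16 \left(-36\right) \left(-9 + 12\right) = \left(-576\right) 3 = -1728$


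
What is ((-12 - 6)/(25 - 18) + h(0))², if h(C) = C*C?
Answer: 324/49 ≈ 6.6122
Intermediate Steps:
h(C) = C²
((-12 - 6)/(25 - 18) + h(0))² = ((-12 - 6)/(25 - 18) + 0²)² = (-18/7 + 0)² = (-18/7)² = 324/49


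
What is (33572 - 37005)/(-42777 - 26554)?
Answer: 3433/69331 ≈ 0.049516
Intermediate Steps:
(33572 - 37005)/(-42777 - 26554) = -3433/(-69331) = -3433*(-1/69331) = 3433/69331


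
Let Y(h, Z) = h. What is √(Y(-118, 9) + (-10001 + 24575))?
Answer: 2*√3614 ≈ 120.23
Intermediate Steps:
√(Y(-118, 9) + (-10001 + 24575)) = √(-118 + (-10001 + 24575)) = √(-118 + 14574) = √14456 = 2*√3614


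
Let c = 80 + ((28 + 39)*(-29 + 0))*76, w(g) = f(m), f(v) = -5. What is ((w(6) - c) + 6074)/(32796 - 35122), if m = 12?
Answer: -153657/2326 ≈ -66.061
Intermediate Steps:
w(g) = -5
c = -147588 (c = 80 + (67*(-29))*76 = 80 - 1943*76 = 80 - 147668 = -147588)
((w(6) - c) + 6074)/(32796 - 35122) = ((-5 - 1*(-147588)) + 6074)/(32796 - 35122) = ((-5 + 147588) + 6074)/(-2326) = (147583 + 6074)*(-1/2326) = 153657*(-1/2326) = -153657/2326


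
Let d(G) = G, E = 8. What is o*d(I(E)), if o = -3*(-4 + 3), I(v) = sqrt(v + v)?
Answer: 12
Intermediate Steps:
I(v) = sqrt(2)*sqrt(v) (I(v) = sqrt(2*v) = sqrt(2)*sqrt(v))
o = 3 (o = -3*(-1) = 3)
o*d(I(E)) = 3*(sqrt(2)*sqrt(8)) = 3*(sqrt(2)*(2*sqrt(2))) = 3*4 = 12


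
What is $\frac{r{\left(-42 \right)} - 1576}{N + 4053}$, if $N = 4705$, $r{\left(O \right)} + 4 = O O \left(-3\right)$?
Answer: $- \frac{3436}{4379} \approx -0.78465$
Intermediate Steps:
$r{\left(O \right)} = -4 - 3 O^{2}$ ($r{\left(O \right)} = -4 + O O \left(-3\right) = -4 + O^{2} \left(-3\right) = -4 - 3 O^{2}$)
$\frac{r{\left(-42 \right)} - 1576}{N + 4053} = \frac{\left(-4 - 3 \left(-42\right)^{2}\right) - 1576}{4705 + 4053} = \frac{\left(-4 - 5292\right) - 1576}{8758} = \left(\left(-4 - 5292\right) - 1576\right) \frac{1}{8758} = \left(-5296 - 1576\right) \frac{1}{8758} = \left(-6872\right) \frac{1}{8758} = - \frac{3436}{4379}$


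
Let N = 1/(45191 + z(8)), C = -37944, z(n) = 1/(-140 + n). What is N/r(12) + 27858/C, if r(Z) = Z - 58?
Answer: -637019334863/867651870372 ≈ -0.73419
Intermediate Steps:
N = 132/5965211 (N = 1/(45191 + 1/(-140 + 8)) = 1/(45191 + 1/(-132)) = 1/(45191 - 1/132) = 1/(5965211/132) = 132/5965211 ≈ 2.2128e-5)
r(Z) = -58 + Z
N/r(12) + 27858/C = 132/(5965211*(-58 + 12)) + 27858/(-37944) = (132/5965211)/(-46) + 27858*(-1/37944) = (132/5965211)*(-1/46) - 4643/6324 = -66/137199853 - 4643/6324 = -637019334863/867651870372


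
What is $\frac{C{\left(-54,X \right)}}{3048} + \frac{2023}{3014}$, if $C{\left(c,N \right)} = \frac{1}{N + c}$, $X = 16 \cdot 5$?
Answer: $\frac{80160859}{119426736} \approx 0.67121$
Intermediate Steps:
$X = 80$
$\frac{C{\left(-54,X \right)}}{3048} + \frac{2023}{3014} = \frac{1}{\left(80 - 54\right) 3048} + \frac{2023}{3014} = \frac{1}{26} \cdot \frac{1}{3048} + 2023 \cdot \frac{1}{3014} = \frac{1}{26} \cdot \frac{1}{3048} + \frac{2023}{3014} = \frac{1}{79248} + \frac{2023}{3014} = \frac{80160859}{119426736}$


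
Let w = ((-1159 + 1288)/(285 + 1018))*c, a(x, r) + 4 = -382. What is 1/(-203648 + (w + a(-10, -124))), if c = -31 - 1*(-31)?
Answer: -1/204034 ≈ -4.9011e-6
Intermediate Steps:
a(x, r) = -386 (a(x, r) = -4 - 382 = -386)
c = 0 (c = -31 + 31 = 0)
w = 0 (w = ((-1159 + 1288)/(285 + 1018))*0 = (129/1303)*0 = 0)
1/(-203648 + (w + a(-10, -124))) = 1/(-203648 + (0 - 386)) = 1/(-203648 - 386) = 1/(-204034) = -1/204034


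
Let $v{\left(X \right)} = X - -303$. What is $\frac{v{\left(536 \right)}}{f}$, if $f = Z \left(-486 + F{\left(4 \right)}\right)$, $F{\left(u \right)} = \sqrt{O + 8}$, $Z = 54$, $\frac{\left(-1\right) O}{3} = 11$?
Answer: $- \frac{7551}{236221} - \frac{4195 i}{12755934} \approx -0.031966 - 0.00032887 i$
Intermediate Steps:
$O = -33$ ($O = \left(-3\right) 11 = -33$)
$v{\left(X \right)} = 303 + X$ ($v{\left(X \right)} = X + 303 = 303 + X$)
$F{\left(u \right)} = 5 i$ ($F{\left(u \right)} = \sqrt{-33 + 8} = \sqrt{-25} = 5 i$)
$f = -26244 + 270 i$ ($f = 54 \left(-486 + 5 i\right) = -26244 + 270 i \approx -26244.0 + 270.0 i$)
$\frac{v{\left(536 \right)}}{f} = \frac{303 + 536}{-26244 + 270 i} = 839 \frac{-26244 - 270 i}{688820436} = \frac{839 \left(-26244 - 270 i\right)}{688820436}$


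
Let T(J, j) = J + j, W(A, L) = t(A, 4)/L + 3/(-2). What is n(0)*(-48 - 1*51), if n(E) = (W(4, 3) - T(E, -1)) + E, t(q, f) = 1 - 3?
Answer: 231/2 ≈ 115.50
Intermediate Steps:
t(q, f) = -2
W(A, L) = -3/2 - 2/L (W(A, L) = -2/L + 3/(-2) = -2/L + 3*(-½) = -2/L - 3/2 = -3/2 - 2/L)
n(E) = -7/6 (n(E) = ((-3/2 - 2/3) - (E - 1)) + E = ((-3/2 - 2*⅓) - (-1 + E)) + E = ((-3/2 - ⅔) + (1 - E)) + E = (-13/6 + (1 - E)) + E = (-7/6 - E) + E = -7/6)
n(0)*(-48 - 1*51) = -7*(-48 - 1*51)/6 = -7*(-48 - 51)/6 = -7/6*(-99) = 231/2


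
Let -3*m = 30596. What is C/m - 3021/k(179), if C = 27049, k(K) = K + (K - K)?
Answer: -106955829/5476684 ≈ -19.529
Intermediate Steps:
k(K) = K (k(K) = K + 0 = K)
m = -30596/3 (m = -⅓*30596 = -30596/3 ≈ -10199.)
C/m - 3021/k(179) = 27049/(-30596/3) - 3021/179 = 27049*(-3/30596) - 3021*1/179 = -81147/30596 - 3021/179 = -106955829/5476684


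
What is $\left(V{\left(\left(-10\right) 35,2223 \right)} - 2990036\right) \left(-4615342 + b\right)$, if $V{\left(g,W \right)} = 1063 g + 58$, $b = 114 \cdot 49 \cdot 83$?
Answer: $13958145095712$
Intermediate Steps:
$b = 463638$ ($b = 5586 \cdot 83 = 463638$)
$V{\left(g,W \right)} = 58 + 1063 g$
$\left(V{\left(\left(-10\right) 35,2223 \right)} - 2990036\right) \left(-4615342 + b\right) = \left(\left(58 + 1063 \left(\left(-10\right) 35\right)\right) - 2990036\right) \left(-4615342 + 463638\right) = \left(\left(58 + 1063 \left(-350\right)\right) - 2990036\right) \left(-4151704\right) = \left(\left(58 - 372050\right) - 2990036\right) \left(-4151704\right) = \left(-371992 - 2990036\right) \left(-4151704\right) = \left(-3362028\right) \left(-4151704\right) = 13958145095712$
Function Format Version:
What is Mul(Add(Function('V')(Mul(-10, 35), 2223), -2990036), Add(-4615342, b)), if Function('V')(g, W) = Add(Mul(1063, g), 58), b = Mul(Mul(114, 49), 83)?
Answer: 13958145095712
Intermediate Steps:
b = 463638 (b = Mul(5586, 83) = 463638)
Function('V')(g, W) = Add(58, Mul(1063, g))
Mul(Add(Function('V')(Mul(-10, 35), 2223), -2990036), Add(-4615342, b)) = Mul(Add(Add(58, Mul(1063, Mul(-10, 35))), -2990036), Add(-4615342, 463638)) = Mul(Add(Add(58, Mul(1063, -350)), -2990036), -4151704) = Mul(Add(Add(58, -372050), -2990036), -4151704) = Mul(Add(-371992, -2990036), -4151704) = Mul(-3362028, -4151704) = 13958145095712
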